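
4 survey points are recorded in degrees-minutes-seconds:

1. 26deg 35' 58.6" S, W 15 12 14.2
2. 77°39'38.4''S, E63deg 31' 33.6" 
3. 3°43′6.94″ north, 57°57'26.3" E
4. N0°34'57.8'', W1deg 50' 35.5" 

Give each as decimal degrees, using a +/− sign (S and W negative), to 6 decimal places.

1. -26.599611, -15.203944
2. -77.660667, 63.526000
3. 3.718594, 57.957306
4. 0.582722, -1.843194

Point 1:
  Lat: 35′ + 58.6″ = 35.97667′; 26 + 35.97667/60 = 26.5996111
  hemisphere S, so the sign is −
  λ: 15° + 12/60 + 14.2/3600 = 15 + 0.200000 + 0.003944 = 15.2039444
  W ⇒ negate
Point 2:
  Latitude: 39′ + 38.4″ = 39.64000′; 77 + 39.64000/60 = 77.6606667
  hemisphere S, so the sign is −
  Lon: 63 + 31/60 + 33.6/3600 = 63.5260000
  E ⇒ keep positive
Point 3:
  Lat: 43′ + 6.94″ = 43.11567′; 3 + 43.11567/60 = 3.7185944
  N ⇒ keep positive
  Lon: 57 + 57/60 + 26.3/3600 = 57.9573056
  E ⇒ keep positive
Point 4:
  Lat: 0 + 34/60 + 57.8/3600 = 0.5827222
  N ⇒ keep positive
  Lon: 50′ + 35.5″ = 50.59167′; 1 + 50.59167/60 = 1.8431944
  W ⇒ negate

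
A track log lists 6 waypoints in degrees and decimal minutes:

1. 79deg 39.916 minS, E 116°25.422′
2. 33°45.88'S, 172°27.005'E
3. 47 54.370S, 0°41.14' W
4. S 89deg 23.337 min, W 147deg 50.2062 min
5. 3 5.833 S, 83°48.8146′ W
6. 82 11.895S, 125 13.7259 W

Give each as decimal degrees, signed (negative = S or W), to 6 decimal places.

1. -79.665267, 116.423700
2. -33.764667, 172.450083
3. -47.906167, -0.685667
4. -89.388950, -147.836770
5. -3.097217, -83.813577
6. -82.198250, -125.228765

Point 1:
  Latitude: 79 + 39.916/60 = 79.6652667
  S → negative
  Lon: 25.422′ = 0.423700°; total 116.4237000
  E → positive
Point 2:
  Latitude: 45.88′ = 0.764667°; total 33.7646667
  S → negative
  Lon: 172 + 27.005/60 = 172.4500833
  E ⇒ keep positive
Point 3:
  Latitude: 47 + 54.37/60 = 47.9061667
  hemisphere S, so the sign is −
  Lon: 41.14′ = 0.685667°; total 0.6856667
  W → negative
Point 4:
  Latitude: 89 + 23.337/60 = 89.3889500
  S → negative
  λ: 50.2062′ = 0.836770°; total 147.8367700
  W → negative
Point 5:
  Latitude: 3 + 5.833/60 = 3.0972167
  S ⇒ negate
  Lon: 83 + 48.8146/60 = 83.8135767
  hemisphere W, so the sign is −
Point 6:
  Lat: 11.895′ = 0.198250°; total 82.1982500
  S → negative
  Lon: 13.7259′ = 0.228765°; total 125.2287650
  W ⇒ negate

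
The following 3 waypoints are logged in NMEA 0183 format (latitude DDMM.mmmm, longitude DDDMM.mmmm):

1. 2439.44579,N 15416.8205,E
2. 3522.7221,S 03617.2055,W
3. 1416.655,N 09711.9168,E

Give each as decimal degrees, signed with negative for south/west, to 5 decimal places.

1. 24.65743, 154.28034
2. -35.37870, -36.28676
3. 14.27758, 97.19861

Point 1:
  Lat: split at 2 digits → 24° and 39.44579′; 24 + 39.44579/60 = 24.657430
  N ⇒ keep positive
  Lon: degrees = first 3 digits = 154, minutes = 16.8205; 154 + 16.8205/60 = 154.280342
  E ⇒ keep positive
Point 2:
  φ: degrees = first 2 digits = 35, minutes = 22.7221; 35 + 22.7221/60 = 35.378702
  S → negative
  Longitude: split at 3 digits → 036° and 17.2055′; 36 + 17.2055/60 = 36.286758
  W → negative
Point 3:
  Latitude: split at 2 digits → 14° and 16.655′; 14 + 16.655/60 = 14.277583
  N ⇒ keep positive
  λ: split at 3 digits → 097° and 11.9168′; 97 + 11.9168/60 = 97.198613
  E ⇒ keep positive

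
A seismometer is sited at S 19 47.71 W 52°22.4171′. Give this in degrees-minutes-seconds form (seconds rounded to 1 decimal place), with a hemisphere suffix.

19°47′42.6″ S, 52°22′25.0″ W

Lat: fractional minutes 0.71000 × 60 = 42.600″
Longitude: fractional minutes 0.41710 × 60 = 25.026″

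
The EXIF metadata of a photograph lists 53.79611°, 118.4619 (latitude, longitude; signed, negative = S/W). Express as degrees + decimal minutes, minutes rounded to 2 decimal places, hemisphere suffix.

53° 47.77′ N, 118° 27.71′ E

Lat: 53° + 0.796110 × 60 = 53° 47.7666′
Longitude: 118° + 0.461900 × 60 = 118° 27.7140′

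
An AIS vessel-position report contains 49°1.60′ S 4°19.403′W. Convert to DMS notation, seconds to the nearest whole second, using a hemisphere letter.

49°01′36″ S, 4°19′24″ W

Latitude: 1.60000′ → 1′ and 0.60000 × 60 = 36.00″
λ: 19.40300′ → 19′ and 0.40300 × 60 = 24.18″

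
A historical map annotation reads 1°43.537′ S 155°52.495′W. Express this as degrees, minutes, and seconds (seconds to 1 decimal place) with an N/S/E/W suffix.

Lat: 43.53700′ → 43′ and 0.53700 × 60 = 32.220″
Lon: 52.49500′ → 52′ and 0.49500 × 60 = 29.700″

1°43′32.2″ S, 155°52′29.7″ W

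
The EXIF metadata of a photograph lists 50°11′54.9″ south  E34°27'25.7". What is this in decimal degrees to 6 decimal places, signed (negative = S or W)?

-50.198583, 34.457139

Lat: 11′ + 54.9″ = 11.91500′; 50 + 11.91500/60 = 50.1985833
hemisphere S, so the sign is −
Longitude: 34° + 27/60 + 25.7/3600 = 34 + 0.450000 + 0.007139 = 34.4571389
E ⇒ keep positive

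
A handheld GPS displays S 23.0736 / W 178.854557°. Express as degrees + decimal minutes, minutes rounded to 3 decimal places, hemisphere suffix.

23° 4.416′ S, 178° 51.273′ W

Latitude: minutes = (23.073600 − 23) × 60 = 4.41600
Longitude: fractional part 0.854557 → 51.27342 minutes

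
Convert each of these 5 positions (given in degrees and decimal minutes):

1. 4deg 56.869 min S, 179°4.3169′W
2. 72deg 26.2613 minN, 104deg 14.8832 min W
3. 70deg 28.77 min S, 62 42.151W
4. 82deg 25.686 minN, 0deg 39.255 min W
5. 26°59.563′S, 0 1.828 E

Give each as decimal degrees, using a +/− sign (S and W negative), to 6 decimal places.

Point 1:
  φ: 4 + 56.869/60 = 4.9478167
  hemisphere S, so the sign is −
  λ: 4.3169′ = 0.071948°; total 179.0719483
  hemisphere W, so the sign is −
Point 2:
  Lat: 72 + 26.2613/60 = 72.4376883
  N → positive
  λ: 104 + 14.8832/60 = 104.2480533
  hemisphere W, so the sign is −
Point 3:
  φ: 28.77′ = 0.479500°; total 70.4795000
  hemisphere S, so the sign is −
  Longitude: 42.151′ = 0.702517°; total 62.7025167
  W ⇒ negate
Point 4:
  Latitude: 25.686′ = 0.428100°; total 82.4281000
  N ⇒ keep positive
  λ: 0 + 39.255/60 = 0.6542500
  W ⇒ negate
Point 5:
  Latitude: 26 + 59.563/60 = 26.9927167
  S → negative
  λ: 1.828′ = 0.030467°; total 0.0304667
  E → positive

1. -4.947817, -179.071948
2. 72.437688, -104.248053
3. -70.479500, -62.702517
4. 82.428100, -0.654250
5. -26.992717, 0.030467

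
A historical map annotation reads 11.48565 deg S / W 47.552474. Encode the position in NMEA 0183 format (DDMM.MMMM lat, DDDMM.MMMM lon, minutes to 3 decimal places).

Lat: minutes = (11.485650 − 11) × 60 = 29.13900
Longitude: minutes = (47.552474 − 47) × 60 = 33.14844

1129.139,S / 04733.148,W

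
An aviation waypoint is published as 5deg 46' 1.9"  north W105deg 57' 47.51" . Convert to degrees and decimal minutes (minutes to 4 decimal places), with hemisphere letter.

5° 46.0317′ N, 105° 57.7918′ W

Latitude: 46 + 1.9/60 = 46.031667′
Longitude: seconds/60 = 0.79183; minutes = 57 + 0.79183 = 57.791833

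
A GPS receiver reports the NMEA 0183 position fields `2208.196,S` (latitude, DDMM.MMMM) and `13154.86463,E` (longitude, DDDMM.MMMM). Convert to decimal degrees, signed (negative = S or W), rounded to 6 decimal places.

Lat: split at 2 digits → 22° and 8.196′; 22 + 8.196/60 = 22.1366000
S ⇒ negate
λ: degrees = first 3 digits = 131, minutes = 54.86463; 131 + 54.86463/60 = 131.9144105
E → positive

-22.136600, 131.914411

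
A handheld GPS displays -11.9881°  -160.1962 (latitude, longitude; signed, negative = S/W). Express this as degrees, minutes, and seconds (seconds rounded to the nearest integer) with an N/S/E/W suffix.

11°59′17″ S, 160°11′46″ W

Latitude is negative → S; |value| = 11.988100
φ: 0.988100° → 59.28600′; 0.28600 × 60 = 17.16″
Longitude is negative → W; |value| = 160.196200
Lon: 0.196200° → 11.77200′; 0.77200 × 60 = 46.32″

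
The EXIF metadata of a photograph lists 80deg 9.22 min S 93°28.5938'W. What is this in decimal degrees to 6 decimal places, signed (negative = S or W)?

-80.153667, -93.476563

Latitude: 9.22′ = 0.153667°; total 80.1536667
S ⇒ negate
Longitude: 93 + 28.5938/60 = 93.4765633
W ⇒ negate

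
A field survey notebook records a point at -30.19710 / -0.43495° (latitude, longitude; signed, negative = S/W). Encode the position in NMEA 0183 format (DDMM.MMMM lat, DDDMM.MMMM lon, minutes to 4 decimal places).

3011.8260,S / 00026.0970,W

Latitude is negative → S; |value| = 30.197100
Lat: fractional part 0.197100 → 11.826000 minutes
Longitude is negative → W; |value| = 0.434950
Longitude: 0° + 0.434950 × 60 = 0° 26.097000′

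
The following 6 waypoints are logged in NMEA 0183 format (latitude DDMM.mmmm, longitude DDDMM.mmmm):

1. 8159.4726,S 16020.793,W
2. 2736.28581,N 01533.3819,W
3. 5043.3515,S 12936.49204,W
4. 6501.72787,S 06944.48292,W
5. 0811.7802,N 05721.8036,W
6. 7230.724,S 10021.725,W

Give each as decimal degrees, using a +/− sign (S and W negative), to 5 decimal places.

Point 1:
  Lat: degrees = first 2 digits = 81, minutes = 59.4726; 81 + 59.4726/60 = 81.991210
  S → negative
  λ: split at 3 digits → 160° and 20.793′; 160 + 20.793/60 = 160.346550
  W ⇒ negate
Point 2:
  φ: split at 2 digits → 27° and 36.28581′; 27 + 36.28581/60 = 27.604764
  N ⇒ keep positive
  Lon: degrees = first 3 digits = 15, minutes = 33.3819; 15 + 33.3819/60 = 15.556365
  W ⇒ negate
Point 3:
  Lat: degrees = first 2 digits = 50, minutes = 43.3515; 50 + 43.3515/60 = 50.722525
  S ⇒ negate
  λ: split at 3 digits → 129° and 36.49204′; 129 + 36.49204/60 = 129.608201
  W ⇒ negate
Point 4:
  φ: split at 2 digits → 65° and 1.72787′; 65 + 1.72787/60 = 65.028798
  hemisphere S, so the sign is −
  Lon: degrees = first 3 digits = 69, minutes = 44.48292; 69 + 44.48292/60 = 69.741382
  hemisphere W, so the sign is −
Point 5:
  Latitude: split at 2 digits → 08° and 11.7802′; 8 + 11.7802/60 = 8.196337
  N ⇒ keep positive
  λ: degrees = first 3 digits = 57, minutes = 21.8036; 57 + 21.8036/60 = 57.363393
  W ⇒ negate
Point 6:
  φ: split at 2 digits → 72° and 30.724′; 72 + 30.724/60 = 72.512067
  S → negative
  Longitude: degrees = first 3 digits = 100, minutes = 21.725; 100 + 21.725/60 = 100.362083
  W → negative

1. -81.99121, -160.34655
2. 27.60476, -15.55637
3. -50.72253, -129.60820
4. -65.02880, -69.74138
5. 8.19634, -57.36339
6. -72.51207, -100.36208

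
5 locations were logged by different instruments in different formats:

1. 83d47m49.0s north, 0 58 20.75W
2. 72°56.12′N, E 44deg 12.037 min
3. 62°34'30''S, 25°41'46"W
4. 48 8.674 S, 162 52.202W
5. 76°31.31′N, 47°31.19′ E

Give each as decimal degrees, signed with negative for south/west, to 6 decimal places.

Point 1:
  Lat: 47′ + 49″ = 47.81667′; 83 + 47.81667/60 = 83.7969444
  N → positive
  Longitude: 58′ + 20.75″ = 58.34583′; 0 + 58.34583/60 = 0.9724306
  hemisphere W, so the sign is −
Point 2:
  Latitude: 56.12′ = 0.935333°; total 72.9353333
  N → positive
  Longitude: 12.037′ = 0.200617°; total 44.2006167
  E ⇒ keep positive
Point 3:
  Lat: 34′ + 30″ = 34.50000′; 62 + 34.50000/60 = 62.5750000
  hemisphere S, so the sign is −
  Longitude: 25° + 41/60 + 46/3600 = 25 + 0.683333 + 0.012778 = 25.6961111
  hemisphere W, so the sign is −
Point 4:
  φ: 8.674′ = 0.144567°; total 48.1445667
  hemisphere S, so the sign is −
  Lon: 52.202′ = 0.870033°; total 162.8700333
  W → negative
Point 5:
  φ: 31.31′ = 0.521833°; total 76.5218333
  N ⇒ keep positive
  λ: 31.19′ = 0.519833°; total 47.5198333
  E → positive

1. 83.796944, -0.972431
2. 72.935333, 44.200617
3. -62.575000, -25.696111
4. -48.144567, -162.870033
5. 76.521833, 47.519833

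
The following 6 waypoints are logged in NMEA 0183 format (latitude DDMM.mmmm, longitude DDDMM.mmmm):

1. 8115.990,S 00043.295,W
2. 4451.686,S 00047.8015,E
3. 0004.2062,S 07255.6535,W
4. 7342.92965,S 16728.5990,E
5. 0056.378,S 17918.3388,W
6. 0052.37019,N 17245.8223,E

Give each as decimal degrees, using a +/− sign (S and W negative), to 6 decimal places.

1. -81.266500, -0.721583
2. -44.861433, 0.796692
3. -0.070103, -72.927558
4. -73.715494, 167.476650
5. -0.939633, -179.305647
6. 0.872837, 172.763705

Point 1:
  Latitude: degrees = first 2 digits = 81, minutes = 15.99; 81 + 15.99/60 = 81.2665000
  hemisphere S, so the sign is −
  Longitude: split at 3 digits → 000° and 43.295′; 0 + 43.295/60 = 0.7215833
  hemisphere W, so the sign is −
Point 2:
  Lat: split at 2 digits → 44° and 51.686′; 44 + 51.686/60 = 44.8614333
  hemisphere S, so the sign is −
  Longitude: split at 3 digits → 000° and 47.8015′; 0 + 47.8015/60 = 0.7966917
  E ⇒ keep positive
Point 3:
  Lat: degrees = first 2 digits = 0, minutes = 4.2062; 0 + 4.2062/60 = 0.0701033
  S ⇒ negate
  λ: split at 3 digits → 072° and 55.6535′; 72 + 55.6535/60 = 72.9275583
  W → negative
Point 4:
  Lat: degrees = first 2 digits = 73, minutes = 42.92965; 73 + 42.92965/60 = 73.7154942
  S → negative
  Lon: split at 3 digits → 167° and 28.599′; 167 + 28.599/60 = 167.4766500
  E ⇒ keep positive
Point 5:
  Latitude: degrees = first 2 digits = 0, minutes = 56.378; 0 + 56.378/60 = 0.9396333
  S → negative
  λ: split at 3 digits → 179° and 18.3388′; 179 + 18.3388/60 = 179.3056467
  W → negative
Point 6:
  Latitude: degrees = first 2 digits = 0, minutes = 52.37019; 0 + 52.37019/60 = 0.8728365
  N → positive
  λ: split at 3 digits → 172° and 45.8223′; 172 + 45.8223/60 = 172.7637050
  E → positive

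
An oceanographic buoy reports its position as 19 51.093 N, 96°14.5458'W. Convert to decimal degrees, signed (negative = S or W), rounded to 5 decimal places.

19.85155, -96.24243

φ: 19 + 51.093/60 = 19.851550
N ⇒ keep positive
Lon: 14.5458′ = 0.242430°; total 96.242430
hemisphere W, so the sign is −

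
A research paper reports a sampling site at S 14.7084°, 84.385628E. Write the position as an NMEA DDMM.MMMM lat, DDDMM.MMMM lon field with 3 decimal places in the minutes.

1442.504,S / 08423.138,E

Lat: 14° + 0.708400 × 60 = 14° 42.50400′
Lon: 84° + 0.385628 × 60 = 84° 23.13768′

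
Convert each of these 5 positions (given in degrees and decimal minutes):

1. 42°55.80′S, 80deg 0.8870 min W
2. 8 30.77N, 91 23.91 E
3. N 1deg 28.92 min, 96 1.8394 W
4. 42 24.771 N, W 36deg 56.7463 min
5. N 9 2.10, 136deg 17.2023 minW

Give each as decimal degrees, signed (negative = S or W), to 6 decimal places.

Point 1:
  φ: 42 + 55.8/60 = 42.9300000
  S ⇒ negate
  Lon: 80 + 0.887/60 = 80.0147833
  W ⇒ negate
Point 2:
  Lat: 30.77′ = 0.512833°; total 8.5128333
  N → positive
  Longitude: 23.91′ = 0.398500°; total 91.3985000
  E ⇒ keep positive
Point 3:
  Latitude: 1 + 28.92/60 = 1.4820000
  N → positive
  Longitude: 96 + 1.8394/60 = 96.0306567
  W → negative
Point 4:
  Latitude: 42 + 24.771/60 = 42.4128500
  N → positive
  Longitude: 36 + 56.7463/60 = 36.9457717
  W ⇒ negate
Point 5:
  φ: 9 + 2.1/60 = 9.0350000
  N ⇒ keep positive
  λ: 17.2023′ = 0.286705°; total 136.2867050
  W ⇒ negate

1. -42.930000, -80.014783
2. 8.512833, 91.398500
3. 1.482000, -96.030657
4. 42.412850, -36.945772
5. 9.035000, -136.286705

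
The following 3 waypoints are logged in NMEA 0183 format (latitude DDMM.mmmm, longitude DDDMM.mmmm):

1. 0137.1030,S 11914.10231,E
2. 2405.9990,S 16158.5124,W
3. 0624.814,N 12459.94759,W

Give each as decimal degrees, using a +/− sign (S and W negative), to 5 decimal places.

Point 1:
  Lat: split at 2 digits → 01° and 37.103′; 1 + 37.103/60 = 1.618383
  S → negative
  λ: split at 3 digits → 119° and 14.10231′; 119 + 14.10231/60 = 119.235039
  E ⇒ keep positive
Point 2:
  Lat: degrees = first 2 digits = 24, minutes = 5.999; 24 + 5.999/60 = 24.099983
  S ⇒ negate
  Lon: split at 3 digits → 161° and 58.5124′; 161 + 58.5124/60 = 161.975207
  W → negative
Point 3:
  φ: split at 2 digits → 06° and 24.814′; 6 + 24.814/60 = 6.413567
  N → positive
  Longitude: split at 3 digits → 124° and 59.94759′; 124 + 59.94759/60 = 124.999127
  hemisphere W, so the sign is −

1. -1.61838, 119.23504
2. -24.09998, -161.97521
3. 6.41357, -124.99913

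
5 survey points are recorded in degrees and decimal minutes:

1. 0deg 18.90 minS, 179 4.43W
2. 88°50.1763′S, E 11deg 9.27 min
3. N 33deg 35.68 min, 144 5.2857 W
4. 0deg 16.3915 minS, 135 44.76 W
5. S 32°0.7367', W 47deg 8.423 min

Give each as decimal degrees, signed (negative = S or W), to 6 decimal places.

Point 1:
  Lat: 18.9′ = 0.315000°; total 0.3150000
  hemisphere S, so the sign is −
  λ: 179 + 4.43/60 = 179.0738333
  W ⇒ negate
Point 2:
  φ: 88 + 50.1763/60 = 88.8362717
  hemisphere S, so the sign is −
  λ: 11 + 9.27/60 = 11.1545000
  E → positive
Point 3:
  Lat: 33 + 35.68/60 = 33.5946667
  N → positive
  Lon: 5.2857′ = 0.088095°; total 144.0880950
  W ⇒ negate
Point 4:
  φ: 16.3915′ = 0.273192°; total 0.2731917
  hemisphere S, so the sign is −
  Lon: 44.76′ = 0.746000°; total 135.7460000
  hemisphere W, so the sign is −
Point 5:
  φ: 0.7367′ = 0.012278°; total 32.0122783
  S ⇒ negate
  Longitude: 8.423′ = 0.140383°; total 47.1403833
  W → negative

1. -0.315000, -179.073833
2. -88.836272, 11.154500
3. 33.594667, -144.088095
4. -0.273192, -135.746000
5. -32.012278, -47.140383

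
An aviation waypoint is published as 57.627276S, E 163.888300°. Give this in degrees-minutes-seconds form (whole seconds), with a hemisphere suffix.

57°37′38″ S, 163°53′18″ E

φ: 0.627276° → 37.63656′; 0.63656 × 60 = 38.19″
Longitude: 0.888300 × 60 = 53.29800′ → 53′, remainder × 60 = 17.88″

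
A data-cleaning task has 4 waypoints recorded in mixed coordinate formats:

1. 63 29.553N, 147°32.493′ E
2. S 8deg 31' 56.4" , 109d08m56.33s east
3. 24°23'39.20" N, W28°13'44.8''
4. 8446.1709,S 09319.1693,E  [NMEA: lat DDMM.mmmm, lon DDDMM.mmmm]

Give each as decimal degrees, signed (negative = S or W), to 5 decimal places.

Point 1:
  Latitude: 29.553′ = 0.492550°; total 63.492550
  N → positive
  λ: 32.493′ = 0.541550°; total 147.541550
  E → positive
Point 2:
  φ: 8 + 31/60 + 56.4/3600 = 8.532333
  S → negative
  Longitude: 8′ + 56.33″ = 8.93883′; 109 + 8.93883/60 = 109.148981
  E → positive
Point 3:
  Lat: 24° + 23/60 + 39.2/3600 = 24 + 0.383333 + 0.010889 = 24.394222
  N → positive
  λ: 28° + 13/60 + 44.8/3600 = 28 + 0.216667 + 0.012444 = 28.229111
  W → negative
Point 4:
  Lat: split at 2 digits → 84° and 46.1709′; 84 + 46.1709/60 = 84.769515
  S → negative
  Longitude: split at 3 digits → 093° and 19.1693′; 93 + 19.1693/60 = 93.319488
  E → positive

1. 63.49255, 147.54155
2. -8.53233, 109.14898
3. 24.39422, -28.22911
4. -84.76952, 93.31949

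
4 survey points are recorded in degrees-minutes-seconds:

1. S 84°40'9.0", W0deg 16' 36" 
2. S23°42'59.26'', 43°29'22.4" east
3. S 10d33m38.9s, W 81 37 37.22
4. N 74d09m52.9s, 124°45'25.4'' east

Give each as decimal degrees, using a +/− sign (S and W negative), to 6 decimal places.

Point 1:
  φ: 84° + 40/60 + 9/3600 = 84 + 0.666667 + 0.002500 = 84.6691667
  hemisphere S, so the sign is −
  Lon: 0 + 16/60 + 36/3600 = 0.2766667
  W ⇒ negate
Point 2:
  Lat: 23° + 42/60 + 59.26/3600 = 23 + 0.700000 + 0.016461 = 23.7164611
  hemisphere S, so the sign is −
  Longitude: 43° + 29/60 + 22.4/3600 = 43 + 0.483333 + 0.006222 = 43.4895556
  E ⇒ keep positive
Point 3:
  Lat: 10° + 33/60 + 38.9/3600 = 10 + 0.550000 + 0.010806 = 10.5608056
  hemisphere S, so the sign is −
  λ: 81° + 37/60 + 37.22/3600 = 81 + 0.616667 + 0.010339 = 81.6270056
  hemisphere W, so the sign is −
Point 4:
  φ: 74 + 9/60 + 52.9/3600 = 74.1646944
  N → positive
  λ: 124° + 45/60 + 25.4/3600 = 124 + 0.750000 + 0.007056 = 124.7570556
  E → positive

1. -84.669167, -0.276667
2. -23.716461, 43.489556
3. -10.560806, -81.627006
4. 74.164694, 124.757056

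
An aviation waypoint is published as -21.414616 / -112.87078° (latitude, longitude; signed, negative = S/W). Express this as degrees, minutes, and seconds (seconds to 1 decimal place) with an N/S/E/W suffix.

Latitude is negative → S; |value| = 21.414616
Latitude: 0.414616° → 24.87696′; 0.87696 × 60 = 52.618″
Longitude is negative → W; |value| = 112.870780
Longitude: 0.870780° → 52.24680′; 0.24680 × 60 = 14.808″

21°24′52.6″ S, 112°52′14.8″ W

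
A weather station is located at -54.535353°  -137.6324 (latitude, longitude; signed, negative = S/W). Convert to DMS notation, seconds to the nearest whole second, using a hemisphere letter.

Latitude is negative → S; |value| = 54.535353
φ: 0.535353 × 60 = 32.12118′ → 32′, remainder × 60 = 7.27″
Longitude is negative → W; |value| = 137.632400
λ: whole degrees 137; 37.94400′ → 37′ and 56.64″

54°32′7″ S, 137°37′57″ W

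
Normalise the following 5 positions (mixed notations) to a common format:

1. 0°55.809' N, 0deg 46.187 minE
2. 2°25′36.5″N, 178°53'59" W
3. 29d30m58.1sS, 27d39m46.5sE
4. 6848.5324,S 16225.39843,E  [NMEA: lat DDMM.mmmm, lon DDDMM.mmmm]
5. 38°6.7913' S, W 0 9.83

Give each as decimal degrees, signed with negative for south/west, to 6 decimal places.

Point 1:
  Latitude: 55.809′ = 0.930150°; total 0.9301500
  N ⇒ keep positive
  Lon: 46.187′ = 0.769783°; total 0.7697833
  E ⇒ keep positive
Point 2:
  Latitude: 25′ + 36.5″ = 25.60833′; 2 + 25.60833/60 = 2.4268056
  N → positive
  λ: 178 + 53/60 + 59/3600 = 178.8997222
  hemisphere W, so the sign is −
Point 3:
  Latitude: 29° + 30/60 + 58.1/3600 = 29 + 0.500000 + 0.016139 = 29.5161389
  hemisphere S, so the sign is −
  λ: 27° + 39/60 + 46.5/3600 = 27 + 0.650000 + 0.012917 = 27.6629167
  E ⇒ keep positive
Point 4:
  φ: degrees = first 2 digits = 68, minutes = 48.5324; 68 + 48.5324/60 = 68.8088733
  hemisphere S, so the sign is −
  Lon: split at 3 digits → 162° and 25.39843′; 162 + 25.39843/60 = 162.4233072
  E → positive
Point 5:
  Lat: 6.7913′ = 0.113188°; total 38.1131883
  hemisphere S, so the sign is −
  Longitude: 0 + 9.83/60 = 0.1638333
  W ⇒ negate

1. 0.930150, 0.769783
2. 2.426806, -178.899722
3. -29.516139, 27.662917
4. -68.808873, 162.423307
5. -38.113188, -0.163833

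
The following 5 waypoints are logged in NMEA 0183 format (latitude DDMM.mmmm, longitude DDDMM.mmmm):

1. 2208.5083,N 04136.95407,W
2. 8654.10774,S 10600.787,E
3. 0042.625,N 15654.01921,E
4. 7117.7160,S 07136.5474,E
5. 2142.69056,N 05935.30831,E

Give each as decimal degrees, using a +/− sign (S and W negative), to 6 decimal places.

Point 1:
  Latitude: split at 2 digits → 22° and 8.5083′; 22 + 8.5083/60 = 22.1418050
  N ⇒ keep positive
  λ: split at 3 digits → 041° and 36.95407′; 41 + 36.95407/60 = 41.6159012
  W ⇒ negate
Point 2:
  Latitude: split at 2 digits → 86° and 54.10774′; 86 + 54.10774/60 = 86.9017957
  S → negative
  Lon: degrees = first 3 digits = 106, minutes = 0.787; 106 + 0.787/60 = 106.0131167
  E → positive
Point 3:
  Lat: split at 2 digits → 00° and 42.625′; 0 + 42.625/60 = 0.7104167
  N → positive
  Lon: split at 3 digits → 156° and 54.01921′; 156 + 54.01921/60 = 156.9003202
  E → positive
Point 4:
  Latitude: split at 2 digits → 71° and 17.716′; 71 + 17.716/60 = 71.2952667
  hemisphere S, so the sign is −
  λ: split at 3 digits → 071° and 36.5474′; 71 + 36.5474/60 = 71.6091233
  E → positive
Point 5:
  Latitude: split at 2 digits → 21° and 42.69056′; 21 + 42.69056/60 = 21.7115093
  N ⇒ keep positive
  Lon: split at 3 digits → 059° and 35.30831′; 59 + 35.30831/60 = 59.5884718
  E → positive

1. 22.141805, -41.615901
2. -86.901796, 106.013117
3. 0.710417, 156.900320
4. -71.295267, 71.609123
5. 21.711509, 59.588472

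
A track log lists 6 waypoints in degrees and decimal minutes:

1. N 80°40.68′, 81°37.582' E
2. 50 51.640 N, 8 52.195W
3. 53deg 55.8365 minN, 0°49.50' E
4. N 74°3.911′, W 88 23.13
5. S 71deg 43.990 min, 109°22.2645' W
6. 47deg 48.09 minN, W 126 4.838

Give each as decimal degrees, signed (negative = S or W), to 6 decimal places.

1. 80.678000, 81.626367
2. 50.860667, -8.869917
3. 53.930608, 0.825000
4. 74.065183, -88.385500
5. -71.733167, -109.371075
6. 47.801500, -126.080633

Point 1:
  Latitude: 80 + 40.68/60 = 80.6780000
  N ⇒ keep positive
  Longitude: 81 + 37.582/60 = 81.6263667
  E ⇒ keep positive
Point 2:
  Lat: 51.64′ = 0.860667°; total 50.8606667
  N ⇒ keep positive
  Lon: 52.195′ = 0.869917°; total 8.8699167
  hemisphere W, so the sign is −
Point 3:
  Latitude: 55.8365′ = 0.930608°; total 53.9306083
  N ⇒ keep positive
  Longitude: 0 + 49.5/60 = 0.8250000
  E ⇒ keep positive
Point 4:
  φ: 3.911′ = 0.065183°; total 74.0651833
  N → positive
  Longitude: 88 + 23.13/60 = 88.3855000
  W ⇒ negate
Point 5:
  Lat: 71 + 43.99/60 = 71.7331667
  S ⇒ negate
  Lon: 109 + 22.2645/60 = 109.3710750
  hemisphere W, so the sign is −
Point 6:
  Latitude: 48.09′ = 0.801500°; total 47.8015000
  N ⇒ keep positive
  λ: 4.838′ = 0.080633°; total 126.0806333
  hemisphere W, so the sign is −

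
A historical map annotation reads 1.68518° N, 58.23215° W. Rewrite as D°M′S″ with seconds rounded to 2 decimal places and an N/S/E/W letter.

1°41′6.65″ N, 58°13′55.74″ W

Lat: 0.685180° → 41.11080′; 0.11080 × 60 = 6.6480″
λ: 0.232150° → 13.92900′; 0.92900 × 60 = 55.7400″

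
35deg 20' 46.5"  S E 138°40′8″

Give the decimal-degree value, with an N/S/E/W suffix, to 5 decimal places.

φ: 35 + 20/60 + 46.5/3600 = 35.346250
λ: 40′ + 8″ = 40.13333′; 138 + 40.13333/60 = 138.668889

35.34625° S, 138.66889° E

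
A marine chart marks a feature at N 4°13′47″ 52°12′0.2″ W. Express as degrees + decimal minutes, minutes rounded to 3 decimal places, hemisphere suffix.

Lat: 13 + 47/60 = 13.78333′
Longitude: seconds/60 = 0.00333; minutes = 12 + 0.00333 = 12.00333

4° 13.783′ N, 52° 12.003′ W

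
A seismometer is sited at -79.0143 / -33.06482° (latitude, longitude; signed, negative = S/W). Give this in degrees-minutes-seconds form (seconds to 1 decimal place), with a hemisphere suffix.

Latitude is negative → S; |value| = 79.014300
φ: 0.014300° → 0.85800′; 0.85800 × 60 = 51.480″
Longitude is negative → W; |value| = 33.064820
λ: 0.064820 × 60 = 3.88920′ → 3′, remainder × 60 = 53.352″

79°00′51.5″ S, 33°03′53.4″ W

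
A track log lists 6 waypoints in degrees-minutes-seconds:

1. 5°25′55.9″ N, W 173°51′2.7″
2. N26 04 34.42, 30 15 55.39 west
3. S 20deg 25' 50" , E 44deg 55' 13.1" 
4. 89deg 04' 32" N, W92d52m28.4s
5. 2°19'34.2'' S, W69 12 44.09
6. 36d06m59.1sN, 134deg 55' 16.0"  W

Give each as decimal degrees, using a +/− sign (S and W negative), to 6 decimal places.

Point 1:
  Lat: 5° + 25/60 + 55.9/3600 = 5 + 0.416667 + 0.015528 = 5.4321944
  N ⇒ keep positive
  Lon: 51′ + 2.7″ = 51.04500′; 173 + 51.04500/60 = 173.8507500
  hemisphere W, so the sign is −
Point 2:
  φ: 4′ + 34.42″ = 4.57367′; 26 + 4.57367/60 = 26.0762278
  N ⇒ keep positive
  Longitude: 30 + 15/60 + 55.39/3600 = 30.2653861
  W → negative
Point 3:
  φ: 20 + 25/60 + 50/3600 = 20.4305556
  S → negative
  Longitude: 44° + 55/60 + 13.1/3600 = 44 + 0.916667 + 0.003639 = 44.9203056
  E → positive
Point 4:
  φ: 89° + 4/60 + 32/3600 = 89 + 0.066667 + 0.008889 = 89.0755556
  N ⇒ keep positive
  Lon: 92 + 52/60 + 28.4/3600 = 92.8745556
  W ⇒ negate
Point 5:
  Lat: 2° + 19/60 + 34.2/3600 = 2 + 0.316667 + 0.009500 = 2.3261667
  S → negative
  Longitude: 69° + 12/60 + 44.09/3600 = 69 + 0.200000 + 0.012247 = 69.2122472
  hemisphere W, so the sign is −
Point 6:
  Latitude: 36° + 6/60 + 59.1/3600 = 36 + 0.100000 + 0.016417 = 36.1164167
  N → positive
  Longitude: 134 + 55/60 + 16/3600 = 134.9211111
  W → negative

1. 5.432194, -173.850750
2. 26.076228, -30.265386
3. -20.430556, 44.920306
4. 89.075556, -92.874556
5. -2.326167, -69.212247
6. 36.116417, -134.921111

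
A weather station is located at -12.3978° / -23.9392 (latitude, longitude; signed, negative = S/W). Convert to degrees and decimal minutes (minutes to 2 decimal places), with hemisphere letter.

12° 23.87′ S, 23° 56.35′ W

Latitude is negative → S; |value| = 12.397800
Lat: minutes = (12.397800 − 12) × 60 = 23.8680
Longitude is negative → W; |value| = 23.939200
Lon: 23° + 0.939200 × 60 = 23° 56.3520′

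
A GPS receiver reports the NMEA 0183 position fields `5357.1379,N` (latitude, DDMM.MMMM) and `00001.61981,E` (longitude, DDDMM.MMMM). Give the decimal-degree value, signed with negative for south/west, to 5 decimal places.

53.95230, 0.02700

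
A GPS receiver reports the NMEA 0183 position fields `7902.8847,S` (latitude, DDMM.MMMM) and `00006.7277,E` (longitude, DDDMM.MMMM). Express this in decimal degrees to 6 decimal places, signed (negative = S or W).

φ: degrees = first 2 digits = 79, minutes = 2.8847; 79 + 2.8847/60 = 79.0480783
S ⇒ negate
λ: degrees = first 3 digits = 0, minutes = 6.7277; 0 + 6.7277/60 = 0.1121283
E ⇒ keep positive

-79.048078, 0.112128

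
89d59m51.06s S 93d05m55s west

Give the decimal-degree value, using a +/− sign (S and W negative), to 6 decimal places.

-89.997517, -93.098611

Latitude: 59′ + 51.06″ = 59.85100′; 89 + 59.85100/60 = 89.9975167
S → negative
Lon: 93 + 5/60 + 55/3600 = 93.0986111
W → negative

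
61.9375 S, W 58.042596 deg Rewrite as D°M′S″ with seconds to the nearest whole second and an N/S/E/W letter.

Lat: 0.937500° → 56.25000′; 0.25000 × 60 = 15.00″
Longitude: whole degrees 58; 2.55576′ → 2′ and 33.35″

61°56′15″ S, 58°02′33″ W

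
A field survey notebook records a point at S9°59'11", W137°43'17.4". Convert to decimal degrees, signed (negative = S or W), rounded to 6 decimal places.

Lat: 9° + 59/60 + 11/3600 = 9 + 0.983333 + 0.003056 = 9.9863889
S ⇒ negate
Lon: 137° + 43/60 + 17.4/3600 = 137 + 0.716667 + 0.004833 = 137.7215000
W → negative

-9.986389, -137.721500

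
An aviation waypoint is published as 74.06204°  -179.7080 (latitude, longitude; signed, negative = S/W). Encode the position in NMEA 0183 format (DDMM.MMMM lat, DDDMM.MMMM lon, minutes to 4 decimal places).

7403.7224,N / 17942.4800,W

Lat: 74° + 0.062040 × 60 = 74° 3.722400′
Longitude is negative → W; |value| = 179.708000
Longitude: fractional part 0.708000 → 42.480000 minutes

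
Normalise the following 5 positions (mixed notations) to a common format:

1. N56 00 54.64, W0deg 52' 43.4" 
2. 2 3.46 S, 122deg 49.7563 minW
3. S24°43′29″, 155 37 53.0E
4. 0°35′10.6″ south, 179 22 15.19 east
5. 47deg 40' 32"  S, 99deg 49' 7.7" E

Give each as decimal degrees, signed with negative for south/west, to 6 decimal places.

Point 1:
  Lat: 56 + 0/60 + 54.64/3600 = 56.0151778
  N → positive
  λ: 0 + 52/60 + 43.4/3600 = 0.8787222
  hemisphere W, so the sign is −
Point 2:
  φ: 2 + 3.46/60 = 2.0576667
  hemisphere S, so the sign is −
  Longitude: 49.7563′ = 0.829272°; total 122.8292717
  hemisphere W, so the sign is −
Point 3:
  Latitude: 24 + 43/60 + 29/3600 = 24.7247222
  S → negative
  λ: 155 + 37/60 + 53/3600 = 155.6313889
  E → positive
Point 4:
  Lat: 0° + 35/60 + 10.6/3600 = 0 + 0.583333 + 0.002944 = 0.5862778
  hemisphere S, so the sign is −
  Longitude: 179° + 22/60 + 15.19/3600 = 179 + 0.366667 + 0.004219 = 179.3708861
  E ⇒ keep positive
Point 5:
  Lat: 47 + 40/60 + 32/3600 = 47.6755556
  S → negative
  Longitude: 99 + 49/60 + 7.7/3600 = 99.8188056
  E → positive

1. 56.015178, -0.878722
2. -2.057667, -122.829272
3. -24.724722, 155.631389
4. -0.586278, 179.370886
5. -47.675556, 99.818806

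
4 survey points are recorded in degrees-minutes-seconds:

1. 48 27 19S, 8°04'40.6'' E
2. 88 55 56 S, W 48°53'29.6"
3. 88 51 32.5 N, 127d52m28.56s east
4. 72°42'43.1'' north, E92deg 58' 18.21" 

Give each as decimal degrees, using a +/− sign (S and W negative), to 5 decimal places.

1. -48.45528, 8.07794
2. -88.93222, -48.89156
3. 88.85903, 127.87460
4. 72.71197, 92.97173

Point 1:
  φ: 27′ + 19″ = 27.31667′; 48 + 27.31667/60 = 48.455278
  S ⇒ negate
  λ: 4′ + 40.6″ = 4.67667′; 8 + 4.67667/60 = 8.077944
  E → positive
Point 2:
  Lat: 88° + 55/60 + 56/3600 = 88 + 0.916667 + 0.015556 = 88.932222
  hemisphere S, so the sign is −
  Longitude: 53′ + 29.6″ = 53.49333′; 48 + 53.49333/60 = 48.891556
  W ⇒ negate
Point 3:
  Lat: 51′ + 32.5″ = 51.54167′; 88 + 51.54167/60 = 88.859028
  N → positive
  λ: 127° + 52/60 + 28.56/3600 = 127 + 0.866667 + 0.007933 = 127.874600
  E ⇒ keep positive
Point 4:
  Lat: 42′ + 43.1″ = 42.71833′; 72 + 42.71833/60 = 72.711972
  N ⇒ keep positive
  Lon: 92 + 58/60 + 18.21/3600 = 92.971725
  E ⇒ keep positive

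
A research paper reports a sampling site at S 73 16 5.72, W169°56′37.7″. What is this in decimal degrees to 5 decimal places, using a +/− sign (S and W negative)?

-73.26826, -169.94381

Latitude: 73° + 16/60 + 5.72/3600 = 73 + 0.266667 + 0.001589 = 73.268256
S → negative
Longitude: 56′ + 37.7″ = 56.62833′; 169 + 56.62833/60 = 169.943806
W ⇒ negate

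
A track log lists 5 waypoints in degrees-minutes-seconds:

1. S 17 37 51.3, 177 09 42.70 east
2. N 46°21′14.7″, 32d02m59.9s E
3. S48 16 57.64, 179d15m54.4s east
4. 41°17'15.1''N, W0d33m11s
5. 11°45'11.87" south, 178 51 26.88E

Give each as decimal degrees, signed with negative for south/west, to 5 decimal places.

Point 1:
  Latitude: 17 + 37/60 + 51.3/3600 = 17.630917
  S → negative
  Lon: 177° + 9/60 + 42.7/3600 = 177 + 0.150000 + 0.011861 = 177.161861
  E ⇒ keep positive
Point 2:
  φ: 46 + 21/60 + 14.7/3600 = 46.354083
  N ⇒ keep positive
  Lon: 32 + 2/60 + 59.9/3600 = 32.049972
  E → positive
Point 3:
  φ: 48 + 16/60 + 57.64/3600 = 48.282678
  S → negative
  λ: 15′ + 54.4″ = 15.90667′; 179 + 15.90667/60 = 179.265111
  E → positive
Point 4:
  Lat: 41 + 17/60 + 15.1/3600 = 41.287528
  N → positive
  Longitude: 0° + 33/60 + 11/3600 = 0 + 0.550000 + 0.003056 = 0.553056
  W ⇒ negate
Point 5:
  φ: 11° + 45/60 + 11.87/3600 = 11 + 0.750000 + 0.003297 = 11.753297
  S → negative
  Lon: 178° + 51/60 + 26.88/3600 = 178 + 0.850000 + 0.007467 = 178.857467
  E ⇒ keep positive

1. -17.63092, 177.16186
2. 46.35408, 32.04997
3. -48.28268, 179.26511
4. 41.28753, -0.55306
5. -11.75330, 178.85747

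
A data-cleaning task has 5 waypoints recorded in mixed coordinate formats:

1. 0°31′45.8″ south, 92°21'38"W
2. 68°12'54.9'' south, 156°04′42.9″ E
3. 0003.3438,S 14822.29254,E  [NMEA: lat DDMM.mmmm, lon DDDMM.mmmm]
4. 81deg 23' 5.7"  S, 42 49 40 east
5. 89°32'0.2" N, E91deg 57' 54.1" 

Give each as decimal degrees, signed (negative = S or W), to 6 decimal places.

Point 1:
  Lat: 0° + 31/60 + 45.8/3600 = 0 + 0.516667 + 0.012722 = 0.5293889
  S ⇒ negate
  Lon: 92° + 21/60 + 38/3600 = 92 + 0.350000 + 0.010556 = 92.3605556
  W → negative
Point 2:
  φ: 68° + 12/60 + 54.9/3600 = 68 + 0.200000 + 0.015250 = 68.2152500
  S → negative
  Longitude: 4′ + 42.9″ = 4.71500′; 156 + 4.71500/60 = 156.0785833
  E → positive
Point 3:
  Latitude: degrees = first 2 digits = 0, minutes = 3.3438; 0 + 3.3438/60 = 0.0557300
  S ⇒ negate
  λ: degrees = first 3 digits = 148, minutes = 22.29254; 148 + 22.29254/60 = 148.3715423
  E → positive
Point 4:
  Lat: 81 + 23/60 + 5.7/3600 = 81.3849167
  hemisphere S, so the sign is −
  λ: 49′ + 40″ = 49.66667′; 42 + 49.66667/60 = 42.8277778
  E ⇒ keep positive
Point 5:
  Lat: 89° + 32/60 + 0.2/3600 = 89 + 0.533333 + 0.000056 = 89.5333889
  N ⇒ keep positive
  Longitude: 91 + 57/60 + 54.1/3600 = 91.9650278
  E → positive

1. -0.529389, -92.360556
2. -68.215250, 156.078583
3. -0.055730, 148.371542
4. -81.384917, 42.827778
5. 89.533389, 91.965028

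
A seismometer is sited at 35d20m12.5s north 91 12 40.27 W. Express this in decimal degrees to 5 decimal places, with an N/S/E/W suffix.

φ: 20′ + 12.5″ = 20.20833′; 35 + 20.20833/60 = 35.336806
Longitude: 91 + 12/60 + 40.27/3600 = 91.211186

35.33681° N, 91.21119° W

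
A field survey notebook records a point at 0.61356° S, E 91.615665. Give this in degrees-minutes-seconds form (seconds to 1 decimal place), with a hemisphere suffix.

0°36′48.8″ S, 91°36′56.4″ E

Lat: whole degrees 0; 36.81360′ → 36′ and 48.816″
λ: 0.615665° → 36.93990′; 0.93990 × 60 = 56.394″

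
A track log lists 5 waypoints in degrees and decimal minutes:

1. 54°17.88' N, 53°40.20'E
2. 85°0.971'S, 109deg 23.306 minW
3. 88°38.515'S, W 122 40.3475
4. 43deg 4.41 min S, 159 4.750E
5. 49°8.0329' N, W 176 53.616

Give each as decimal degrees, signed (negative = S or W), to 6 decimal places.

1. 54.298000, 53.670000
2. -85.016183, -109.388433
3. -88.641917, -122.672458
4. -43.073500, 159.079167
5. 49.133882, -176.893600

Point 1:
  Lat: 54 + 17.88/60 = 54.2980000
  N → positive
  Lon: 53 + 40.2/60 = 53.6700000
  E ⇒ keep positive
Point 2:
  Latitude: 0.971′ = 0.016183°; total 85.0161833
  S ⇒ negate
  Longitude: 109 + 23.306/60 = 109.3884333
  W ⇒ negate
Point 3:
  Latitude: 38.515′ = 0.641917°; total 88.6419167
  S → negative
  Longitude: 122 + 40.3475/60 = 122.6724583
  hemisphere W, so the sign is −
Point 4:
  Latitude: 43 + 4.41/60 = 43.0735000
  S ⇒ negate
  λ: 4.75′ = 0.079167°; total 159.0791667
  E ⇒ keep positive
Point 5:
  Lat: 49 + 8.0329/60 = 49.1338817
  N ⇒ keep positive
  Longitude: 176 + 53.616/60 = 176.8936000
  W → negative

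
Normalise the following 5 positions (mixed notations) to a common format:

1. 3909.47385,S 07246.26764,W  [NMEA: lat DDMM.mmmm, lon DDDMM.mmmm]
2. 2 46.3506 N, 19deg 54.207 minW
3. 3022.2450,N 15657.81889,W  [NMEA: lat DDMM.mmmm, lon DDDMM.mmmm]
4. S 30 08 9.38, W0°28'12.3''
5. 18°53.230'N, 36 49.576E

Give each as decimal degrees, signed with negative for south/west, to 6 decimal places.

1. -39.157898, -72.771127
2. 2.772510, -19.903450
3. 30.370750, -156.963648
4. -30.135939, -0.470083
5. 18.887167, 36.826267

Point 1:
  φ: split at 2 digits → 39° and 9.47385′; 39 + 9.47385/60 = 39.1578975
  S ⇒ negate
  Longitude: degrees = first 3 digits = 72, minutes = 46.26764; 72 + 46.26764/60 = 72.7711273
  W ⇒ negate
Point 2:
  Lat: 46.3506′ = 0.772510°; total 2.7725100
  N ⇒ keep positive
  Longitude: 54.207′ = 0.903450°; total 19.9034500
  W → negative
Point 3:
  Latitude: degrees = first 2 digits = 30, minutes = 22.245; 30 + 22.245/60 = 30.3707500
  N ⇒ keep positive
  Lon: split at 3 digits → 156° and 57.81889′; 156 + 57.81889/60 = 156.9636482
  hemisphere W, so the sign is −
Point 4:
  Latitude: 30° + 8/60 + 9.38/3600 = 30 + 0.133333 + 0.002606 = 30.1359389
  S ⇒ negate
  λ: 0 + 28/60 + 12.3/3600 = 0.4700833
  hemisphere W, so the sign is −
Point 5:
  φ: 18 + 53.23/60 = 18.8871667
  N → positive
  Lon: 49.576′ = 0.826267°; total 36.8262667
  E → positive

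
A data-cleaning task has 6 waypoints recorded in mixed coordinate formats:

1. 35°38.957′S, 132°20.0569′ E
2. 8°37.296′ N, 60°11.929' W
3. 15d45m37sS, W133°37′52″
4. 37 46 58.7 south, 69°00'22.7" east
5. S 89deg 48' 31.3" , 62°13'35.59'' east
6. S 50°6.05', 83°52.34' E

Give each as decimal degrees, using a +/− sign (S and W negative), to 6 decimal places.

1. -35.649283, 132.334282
2. 8.621600, -60.198817
3. -15.760278, -133.631111
4. -37.782972, 69.006306
5. -89.808694, 62.226553
6. -50.100833, 83.872333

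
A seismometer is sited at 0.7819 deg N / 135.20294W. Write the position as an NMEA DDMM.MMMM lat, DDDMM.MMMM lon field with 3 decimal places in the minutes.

φ: fractional part 0.781900 → 46.91400 minutes
λ: fractional part 0.202940 → 12.17640 minutes

0046.914,N / 13512.176,W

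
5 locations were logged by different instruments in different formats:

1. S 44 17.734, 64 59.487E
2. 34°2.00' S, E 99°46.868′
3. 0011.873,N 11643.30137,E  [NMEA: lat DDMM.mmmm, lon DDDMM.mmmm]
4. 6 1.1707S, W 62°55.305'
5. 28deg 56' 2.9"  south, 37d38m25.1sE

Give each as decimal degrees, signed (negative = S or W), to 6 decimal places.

1. -44.295567, 64.991450
2. -34.033333, 99.781133
3. 0.197883, 116.721690
4. -6.019512, -62.921750
5. -28.934139, 37.640306

Point 1:
  φ: 44 + 17.734/60 = 44.2955667
  S → negative
  λ: 59.487′ = 0.991450°; total 64.9914500
  E → positive
Point 2:
  Lat: 34 + 2/60 = 34.0333333
  hemisphere S, so the sign is −
  λ: 46.868′ = 0.781133°; total 99.7811333
  E ⇒ keep positive
Point 3:
  Latitude: split at 2 digits → 00° and 11.873′; 0 + 11.873/60 = 0.1978833
  N ⇒ keep positive
  λ: degrees = first 3 digits = 116, minutes = 43.30137; 116 + 43.30137/60 = 116.7216895
  E ⇒ keep positive
Point 4:
  Lat: 6 + 1.1707/60 = 6.0195117
  S ⇒ negate
  Lon: 55.305′ = 0.921750°; total 62.9217500
  W ⇒ negate
Point 5:
  Latitude: 28 + 56/60 + 2.9/3600 = 28.9341389
  S ⇒ negate
  λ: 37° + 38/60 + 25.1/3600 = 37 + 0.633333 + 0.006972 = 37.6403056
  E ⇒ keep positive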